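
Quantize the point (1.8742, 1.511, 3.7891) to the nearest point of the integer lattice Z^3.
(2, 2, 4)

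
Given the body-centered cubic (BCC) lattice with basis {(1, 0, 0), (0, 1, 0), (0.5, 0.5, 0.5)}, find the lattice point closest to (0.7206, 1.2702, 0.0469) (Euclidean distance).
(1, 1, 0)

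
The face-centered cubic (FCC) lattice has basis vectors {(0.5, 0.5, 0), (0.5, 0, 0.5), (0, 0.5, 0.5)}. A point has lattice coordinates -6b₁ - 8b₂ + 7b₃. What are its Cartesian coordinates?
(-7, 0.5, -0.5)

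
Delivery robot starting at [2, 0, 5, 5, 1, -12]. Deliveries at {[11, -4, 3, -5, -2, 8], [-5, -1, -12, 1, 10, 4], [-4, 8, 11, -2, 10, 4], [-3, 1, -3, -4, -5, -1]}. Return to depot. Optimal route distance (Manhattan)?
212
(one optimal route: (2, 0, 5, 5, 1, -12) → (11, -4, 3, -5, -2, 8) → (-3, 1, -3, -4, -5, -1) → (-5, -1, -12, 1, 10, 4) → (-4, 8, 11, -2, 10, 4) → (2, 0, 5, 5, 1, -12))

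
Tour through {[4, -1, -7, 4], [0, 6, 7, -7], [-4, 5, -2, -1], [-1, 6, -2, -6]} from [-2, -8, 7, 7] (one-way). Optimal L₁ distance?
74
(one optimal route: (-2, -8, 7, 7) → (4, -1, -7, 4) → (-4, 5, -2, -1) → (-1, 6, -2, -6) → (0, 6, 7, -7))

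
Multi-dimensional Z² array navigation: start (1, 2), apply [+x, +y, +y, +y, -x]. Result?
(1, 5)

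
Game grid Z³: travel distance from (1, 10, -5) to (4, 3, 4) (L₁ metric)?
19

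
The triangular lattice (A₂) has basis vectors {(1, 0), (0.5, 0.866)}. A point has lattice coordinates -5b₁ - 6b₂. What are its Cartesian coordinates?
(-8, -5.196)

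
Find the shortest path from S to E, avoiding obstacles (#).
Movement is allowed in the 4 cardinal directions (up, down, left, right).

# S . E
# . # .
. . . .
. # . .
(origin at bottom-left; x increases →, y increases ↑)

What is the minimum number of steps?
2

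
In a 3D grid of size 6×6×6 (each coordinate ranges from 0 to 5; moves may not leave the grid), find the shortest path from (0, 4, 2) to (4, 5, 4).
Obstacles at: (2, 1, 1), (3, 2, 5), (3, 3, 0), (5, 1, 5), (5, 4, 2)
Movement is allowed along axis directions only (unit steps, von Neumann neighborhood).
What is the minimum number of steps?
7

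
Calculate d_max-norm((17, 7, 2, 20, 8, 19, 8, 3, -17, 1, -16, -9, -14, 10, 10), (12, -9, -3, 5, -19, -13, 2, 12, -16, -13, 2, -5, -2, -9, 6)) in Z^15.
32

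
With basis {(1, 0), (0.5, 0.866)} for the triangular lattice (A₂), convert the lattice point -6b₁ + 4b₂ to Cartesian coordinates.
(-4, 3.464)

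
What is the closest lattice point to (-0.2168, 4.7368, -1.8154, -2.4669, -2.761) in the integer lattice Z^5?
(0, 5, -2, -2, -3)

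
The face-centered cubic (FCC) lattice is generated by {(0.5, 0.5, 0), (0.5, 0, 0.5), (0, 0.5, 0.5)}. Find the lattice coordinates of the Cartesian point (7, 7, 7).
7b₁ + 7b₂ + 7b₃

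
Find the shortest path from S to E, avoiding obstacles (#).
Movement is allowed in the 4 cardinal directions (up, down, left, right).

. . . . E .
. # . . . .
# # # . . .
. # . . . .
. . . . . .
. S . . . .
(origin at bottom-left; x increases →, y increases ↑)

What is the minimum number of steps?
8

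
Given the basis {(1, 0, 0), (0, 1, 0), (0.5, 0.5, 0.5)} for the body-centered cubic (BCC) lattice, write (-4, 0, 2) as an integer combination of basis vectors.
-6b₁ - 2b₂ + 4b₃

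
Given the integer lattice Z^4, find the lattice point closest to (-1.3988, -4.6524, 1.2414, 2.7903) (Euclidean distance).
(-1, -5, 1, 3)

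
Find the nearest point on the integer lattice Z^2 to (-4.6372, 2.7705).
(-5, 3)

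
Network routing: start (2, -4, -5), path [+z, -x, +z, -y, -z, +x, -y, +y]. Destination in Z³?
(2, -5, -4)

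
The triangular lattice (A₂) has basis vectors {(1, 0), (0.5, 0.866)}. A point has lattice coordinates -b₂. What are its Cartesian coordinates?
(-0.5, -0.866)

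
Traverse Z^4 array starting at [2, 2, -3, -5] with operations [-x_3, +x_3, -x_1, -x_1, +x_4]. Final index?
(0, 2, -3, -4)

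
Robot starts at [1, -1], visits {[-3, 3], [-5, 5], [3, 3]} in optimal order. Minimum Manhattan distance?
16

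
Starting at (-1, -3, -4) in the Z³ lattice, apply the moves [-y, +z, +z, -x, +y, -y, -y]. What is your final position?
(-2, -5, -2)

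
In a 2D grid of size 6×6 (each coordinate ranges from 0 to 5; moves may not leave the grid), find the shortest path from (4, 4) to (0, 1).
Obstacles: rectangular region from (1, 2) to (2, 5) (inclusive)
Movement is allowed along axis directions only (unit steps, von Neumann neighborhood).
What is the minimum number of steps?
7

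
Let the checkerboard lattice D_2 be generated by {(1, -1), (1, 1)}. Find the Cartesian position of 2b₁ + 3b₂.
(5, 1)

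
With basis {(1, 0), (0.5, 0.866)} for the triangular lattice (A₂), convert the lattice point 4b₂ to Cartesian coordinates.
(2, 3.464)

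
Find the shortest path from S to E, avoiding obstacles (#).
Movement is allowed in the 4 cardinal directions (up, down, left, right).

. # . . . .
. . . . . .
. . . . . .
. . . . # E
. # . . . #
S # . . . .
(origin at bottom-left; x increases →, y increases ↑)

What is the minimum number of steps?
9
(one shortest path: (0, 0) → (0, 1) → (0, 2) → (1, 2) → (2, 2) → (3, 2) → (3, 3) → (4, 3) → (5, 3) → (5, 2))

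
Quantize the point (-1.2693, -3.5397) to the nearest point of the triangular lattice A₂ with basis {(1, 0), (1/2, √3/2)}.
(-1, -3.464)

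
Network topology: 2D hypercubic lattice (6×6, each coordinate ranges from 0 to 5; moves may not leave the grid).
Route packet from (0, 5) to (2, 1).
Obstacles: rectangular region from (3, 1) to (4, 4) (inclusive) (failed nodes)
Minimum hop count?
6
(one shortest path: (0, 5) → (1, 5) → (2, 5) → (2, 4) → (2, 3) → (2, 2) → (2, 1))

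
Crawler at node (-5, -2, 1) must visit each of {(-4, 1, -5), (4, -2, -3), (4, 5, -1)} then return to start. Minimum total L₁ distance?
48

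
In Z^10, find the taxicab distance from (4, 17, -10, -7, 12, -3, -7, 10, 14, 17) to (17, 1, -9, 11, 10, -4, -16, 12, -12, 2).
103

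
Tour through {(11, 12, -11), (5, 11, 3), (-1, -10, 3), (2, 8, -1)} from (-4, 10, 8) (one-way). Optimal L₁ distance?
84
(one optimal route: (-4, 10, 8) → (5, 11, 3) → (11, 12, -11) → (2, 8, -1) → (-1, -10, 3))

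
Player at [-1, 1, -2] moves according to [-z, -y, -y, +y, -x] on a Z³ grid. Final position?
(-2, 0, -3)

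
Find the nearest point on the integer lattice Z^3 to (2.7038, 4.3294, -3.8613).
(3, 4, -4)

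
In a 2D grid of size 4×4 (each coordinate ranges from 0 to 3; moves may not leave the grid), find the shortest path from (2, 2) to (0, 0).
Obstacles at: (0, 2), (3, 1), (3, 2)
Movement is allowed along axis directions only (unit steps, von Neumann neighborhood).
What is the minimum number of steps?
4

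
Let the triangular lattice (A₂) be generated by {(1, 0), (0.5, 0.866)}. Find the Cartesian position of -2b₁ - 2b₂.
(-3, -1.732)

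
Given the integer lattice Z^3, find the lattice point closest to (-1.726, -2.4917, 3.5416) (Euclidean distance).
(-2, -2, 4)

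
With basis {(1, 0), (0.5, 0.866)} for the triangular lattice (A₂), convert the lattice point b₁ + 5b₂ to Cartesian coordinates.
(3.5, 4.33)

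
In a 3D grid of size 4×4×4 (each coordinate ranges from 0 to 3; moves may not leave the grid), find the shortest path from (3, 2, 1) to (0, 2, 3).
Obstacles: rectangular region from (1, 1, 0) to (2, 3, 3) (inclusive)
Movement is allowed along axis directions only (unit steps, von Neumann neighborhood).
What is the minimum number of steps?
9
(one shortest path: (3, 2, 1) → (3, 1, 1) → (3, 0, 1) → (2, 0, 1) → (1, 0, 1) → (0, 0, 1) → (0, 1, 1) → (0, 2, 1) → (0, 2, 2) → (0, 2, 3))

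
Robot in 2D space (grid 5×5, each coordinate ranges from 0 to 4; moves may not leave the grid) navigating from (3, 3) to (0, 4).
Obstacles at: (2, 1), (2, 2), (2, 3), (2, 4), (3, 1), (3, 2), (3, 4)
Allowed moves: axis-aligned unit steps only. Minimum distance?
12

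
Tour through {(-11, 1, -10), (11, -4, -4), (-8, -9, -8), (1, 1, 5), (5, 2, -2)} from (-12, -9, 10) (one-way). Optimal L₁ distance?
90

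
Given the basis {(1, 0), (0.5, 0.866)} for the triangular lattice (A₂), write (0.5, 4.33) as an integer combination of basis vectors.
-2b₁ + 5b₂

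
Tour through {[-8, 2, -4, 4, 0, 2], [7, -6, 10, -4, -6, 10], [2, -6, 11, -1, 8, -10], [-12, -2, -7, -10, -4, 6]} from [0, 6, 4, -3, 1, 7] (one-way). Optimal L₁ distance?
161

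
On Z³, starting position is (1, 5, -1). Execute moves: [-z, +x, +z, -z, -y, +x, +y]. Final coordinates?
(3, 5, -2)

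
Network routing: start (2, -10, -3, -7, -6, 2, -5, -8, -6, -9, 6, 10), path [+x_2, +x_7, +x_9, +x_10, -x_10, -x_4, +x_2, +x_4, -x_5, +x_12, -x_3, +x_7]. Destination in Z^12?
(2, -8, -4, -7, -7, 2, -3, -8, -5, -9, 6, 11)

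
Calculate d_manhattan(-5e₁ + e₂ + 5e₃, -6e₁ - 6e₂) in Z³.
13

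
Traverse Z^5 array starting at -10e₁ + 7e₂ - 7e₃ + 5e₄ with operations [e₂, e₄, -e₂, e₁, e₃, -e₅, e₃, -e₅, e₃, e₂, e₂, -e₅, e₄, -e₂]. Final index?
(-9, 8, -4, 7, -3)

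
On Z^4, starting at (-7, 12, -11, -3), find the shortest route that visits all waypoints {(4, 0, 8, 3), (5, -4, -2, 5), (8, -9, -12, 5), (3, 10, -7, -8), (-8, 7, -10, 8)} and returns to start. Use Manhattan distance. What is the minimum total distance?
148
(one optimal route: (-7, 12, -11, -3) → (3, 10, -7, -8) → (4, 0, 8, 3) → (5, -4, -2, 5) → (8, -9, -12, 5) → (-8, 7, -10, 8) → (-7, 12, -11, -3))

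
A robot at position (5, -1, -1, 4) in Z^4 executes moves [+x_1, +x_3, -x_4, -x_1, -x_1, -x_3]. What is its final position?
(4, -1, -1, 3)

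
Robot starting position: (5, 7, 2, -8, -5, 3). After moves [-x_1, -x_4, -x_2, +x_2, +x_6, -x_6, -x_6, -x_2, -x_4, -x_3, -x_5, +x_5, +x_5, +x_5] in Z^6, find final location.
(4, 6, 1, -10, -3, 2)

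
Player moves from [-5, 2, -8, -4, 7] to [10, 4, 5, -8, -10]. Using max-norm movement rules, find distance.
17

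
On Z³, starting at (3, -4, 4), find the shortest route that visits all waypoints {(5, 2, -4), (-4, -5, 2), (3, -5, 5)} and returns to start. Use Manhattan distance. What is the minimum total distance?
50
(one optimal route: (3, -4, 4) → (5, 2, -4) → (-4, -5, 2) → (3, -5, 5) → (3, -4, 4))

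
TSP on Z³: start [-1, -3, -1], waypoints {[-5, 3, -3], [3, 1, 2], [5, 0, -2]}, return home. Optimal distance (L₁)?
44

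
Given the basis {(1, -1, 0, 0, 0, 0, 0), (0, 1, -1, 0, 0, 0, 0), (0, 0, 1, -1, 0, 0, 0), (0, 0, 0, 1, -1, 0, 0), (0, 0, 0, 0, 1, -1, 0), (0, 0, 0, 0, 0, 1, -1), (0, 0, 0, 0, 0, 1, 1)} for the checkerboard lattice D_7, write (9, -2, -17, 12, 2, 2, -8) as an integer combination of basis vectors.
9b₁ + 7b₂ - 10b₃ + 2b₄ + 4b₅ + 7b₆ - b₇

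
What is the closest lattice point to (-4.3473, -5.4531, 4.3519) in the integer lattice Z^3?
(-4, -5, 4)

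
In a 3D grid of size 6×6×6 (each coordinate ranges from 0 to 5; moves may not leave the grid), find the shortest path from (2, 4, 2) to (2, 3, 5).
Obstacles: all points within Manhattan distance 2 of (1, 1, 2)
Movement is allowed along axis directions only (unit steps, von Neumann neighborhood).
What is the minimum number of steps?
4
(one shortest path: (2, 4, 2) → (2, 3, 2) → (2, 3, 3) → (2, 3, 4) → (2, 3, 5))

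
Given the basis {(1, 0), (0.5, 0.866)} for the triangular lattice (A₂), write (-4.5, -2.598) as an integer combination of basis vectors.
-3b₁ - 3b₂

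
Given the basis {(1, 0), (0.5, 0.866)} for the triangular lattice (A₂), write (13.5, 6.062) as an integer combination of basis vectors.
10b₁ + 7b₂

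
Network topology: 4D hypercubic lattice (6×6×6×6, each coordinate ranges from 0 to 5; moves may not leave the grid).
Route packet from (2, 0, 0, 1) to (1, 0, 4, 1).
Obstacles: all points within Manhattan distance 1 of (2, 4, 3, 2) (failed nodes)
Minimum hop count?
5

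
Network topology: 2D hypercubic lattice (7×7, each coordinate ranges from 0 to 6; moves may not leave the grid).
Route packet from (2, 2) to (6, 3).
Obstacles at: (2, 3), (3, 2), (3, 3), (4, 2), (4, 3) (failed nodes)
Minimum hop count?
7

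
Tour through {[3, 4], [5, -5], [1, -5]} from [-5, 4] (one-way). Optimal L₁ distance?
23
(one optimal route: (-5, 4) → (3, 4) → (5, -5) → (1, -5))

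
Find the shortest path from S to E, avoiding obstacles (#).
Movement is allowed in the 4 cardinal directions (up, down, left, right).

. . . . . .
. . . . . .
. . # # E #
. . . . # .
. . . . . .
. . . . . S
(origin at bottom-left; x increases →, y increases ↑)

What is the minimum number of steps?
12
(one shortest path: (5, 0) → (4, 0) → (3, 0) → (2, 0) → (1, 0) → (1, 1) → (1, 2) → (1, 3) → (1, 4) → (2, 4) → (3, 4) → (4, 4) → (4, 3))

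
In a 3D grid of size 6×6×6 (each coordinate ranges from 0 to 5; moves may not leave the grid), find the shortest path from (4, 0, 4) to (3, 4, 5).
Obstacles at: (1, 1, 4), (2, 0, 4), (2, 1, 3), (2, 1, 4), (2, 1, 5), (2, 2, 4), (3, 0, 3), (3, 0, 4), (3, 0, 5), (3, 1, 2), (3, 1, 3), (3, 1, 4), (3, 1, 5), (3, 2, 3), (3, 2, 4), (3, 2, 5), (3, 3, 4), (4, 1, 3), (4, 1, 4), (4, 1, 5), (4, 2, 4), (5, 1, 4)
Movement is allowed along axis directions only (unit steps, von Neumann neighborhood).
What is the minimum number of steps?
8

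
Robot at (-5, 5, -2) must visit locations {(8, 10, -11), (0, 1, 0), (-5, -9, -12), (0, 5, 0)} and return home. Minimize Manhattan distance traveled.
96
(one optimal route: (-5, 5, -2) → (0, 1, 0) → (0, 5, 0) → (8, 10, -11) → (-5, -9, -12) → (-5, 5, -2))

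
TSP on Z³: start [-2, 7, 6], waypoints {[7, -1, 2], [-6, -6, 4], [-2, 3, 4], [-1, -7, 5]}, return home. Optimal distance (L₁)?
64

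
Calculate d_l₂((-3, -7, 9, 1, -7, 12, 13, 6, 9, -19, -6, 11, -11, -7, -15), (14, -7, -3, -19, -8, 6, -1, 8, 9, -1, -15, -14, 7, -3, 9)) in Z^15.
54.9181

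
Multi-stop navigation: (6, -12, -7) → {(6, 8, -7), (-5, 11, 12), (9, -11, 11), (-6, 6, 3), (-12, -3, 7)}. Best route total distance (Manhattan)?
118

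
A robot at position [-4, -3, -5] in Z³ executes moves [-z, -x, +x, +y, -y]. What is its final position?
(-4, -3, -6)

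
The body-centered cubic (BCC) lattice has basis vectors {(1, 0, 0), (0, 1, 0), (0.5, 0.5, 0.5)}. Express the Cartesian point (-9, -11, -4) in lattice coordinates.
-5b₁ - 7b₂ - 8b₃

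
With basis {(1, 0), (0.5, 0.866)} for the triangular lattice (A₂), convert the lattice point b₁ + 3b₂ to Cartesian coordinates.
(2.5, 2.598)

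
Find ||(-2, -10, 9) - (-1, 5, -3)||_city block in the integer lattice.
28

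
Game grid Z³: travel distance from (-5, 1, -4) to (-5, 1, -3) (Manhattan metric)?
1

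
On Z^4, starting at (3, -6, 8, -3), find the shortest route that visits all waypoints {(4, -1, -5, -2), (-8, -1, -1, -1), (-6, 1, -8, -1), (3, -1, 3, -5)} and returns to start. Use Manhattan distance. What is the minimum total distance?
78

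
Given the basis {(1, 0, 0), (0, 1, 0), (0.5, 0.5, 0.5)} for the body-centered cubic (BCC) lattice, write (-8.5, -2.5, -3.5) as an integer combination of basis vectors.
-5b₁ + b₂ - 7b₃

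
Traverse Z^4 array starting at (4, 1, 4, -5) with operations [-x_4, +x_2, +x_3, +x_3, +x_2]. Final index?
(4, 3, 6, -6)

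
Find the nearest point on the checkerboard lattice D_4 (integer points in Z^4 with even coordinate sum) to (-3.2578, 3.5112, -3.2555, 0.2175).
(-3, 4, -3, 0)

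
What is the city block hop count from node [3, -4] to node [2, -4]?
1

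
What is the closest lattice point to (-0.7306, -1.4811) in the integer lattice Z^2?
(-1, -1)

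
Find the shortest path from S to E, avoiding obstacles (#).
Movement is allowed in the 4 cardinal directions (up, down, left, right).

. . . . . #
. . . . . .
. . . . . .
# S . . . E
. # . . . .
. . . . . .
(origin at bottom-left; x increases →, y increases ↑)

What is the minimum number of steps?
4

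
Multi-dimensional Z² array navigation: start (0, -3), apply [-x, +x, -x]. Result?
(-1, -3)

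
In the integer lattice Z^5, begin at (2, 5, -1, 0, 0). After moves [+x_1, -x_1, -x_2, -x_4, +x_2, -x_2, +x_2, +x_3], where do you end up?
(2, 5, 0, -1, 0)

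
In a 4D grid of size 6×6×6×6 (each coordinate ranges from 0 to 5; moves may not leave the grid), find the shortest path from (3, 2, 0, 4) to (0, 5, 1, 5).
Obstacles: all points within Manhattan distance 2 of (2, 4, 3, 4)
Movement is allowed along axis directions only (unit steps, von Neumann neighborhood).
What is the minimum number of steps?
8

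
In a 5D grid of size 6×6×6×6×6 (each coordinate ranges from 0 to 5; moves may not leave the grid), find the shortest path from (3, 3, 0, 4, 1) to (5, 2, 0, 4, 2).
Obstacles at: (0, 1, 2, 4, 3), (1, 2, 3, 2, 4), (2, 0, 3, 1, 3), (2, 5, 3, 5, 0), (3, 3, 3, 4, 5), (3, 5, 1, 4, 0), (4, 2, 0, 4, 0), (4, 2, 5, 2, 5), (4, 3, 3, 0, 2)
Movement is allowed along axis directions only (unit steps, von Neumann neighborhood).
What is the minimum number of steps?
4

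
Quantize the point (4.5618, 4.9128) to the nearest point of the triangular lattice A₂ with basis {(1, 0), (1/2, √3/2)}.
(5, 5.196)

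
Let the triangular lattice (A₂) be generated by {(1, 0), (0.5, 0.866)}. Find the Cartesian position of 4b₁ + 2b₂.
(5, 1.732)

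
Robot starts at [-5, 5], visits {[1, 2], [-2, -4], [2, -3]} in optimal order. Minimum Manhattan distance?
20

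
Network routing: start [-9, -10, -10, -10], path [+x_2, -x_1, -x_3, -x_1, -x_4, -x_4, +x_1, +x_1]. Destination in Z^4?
(-9, -9, -11, -12)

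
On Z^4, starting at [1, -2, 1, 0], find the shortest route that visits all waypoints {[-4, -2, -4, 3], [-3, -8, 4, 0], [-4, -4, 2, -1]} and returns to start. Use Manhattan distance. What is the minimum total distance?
46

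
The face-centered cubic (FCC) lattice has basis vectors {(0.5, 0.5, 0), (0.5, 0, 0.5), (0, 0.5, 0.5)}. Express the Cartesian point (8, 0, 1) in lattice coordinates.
7b₁ + 9b₂ - 7b₃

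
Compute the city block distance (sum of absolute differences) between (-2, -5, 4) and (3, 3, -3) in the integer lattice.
20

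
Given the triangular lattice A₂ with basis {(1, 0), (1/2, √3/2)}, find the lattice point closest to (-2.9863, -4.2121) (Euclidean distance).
(-2.5, -4.33)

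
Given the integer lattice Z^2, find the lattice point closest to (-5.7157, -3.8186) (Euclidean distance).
(-6, -4)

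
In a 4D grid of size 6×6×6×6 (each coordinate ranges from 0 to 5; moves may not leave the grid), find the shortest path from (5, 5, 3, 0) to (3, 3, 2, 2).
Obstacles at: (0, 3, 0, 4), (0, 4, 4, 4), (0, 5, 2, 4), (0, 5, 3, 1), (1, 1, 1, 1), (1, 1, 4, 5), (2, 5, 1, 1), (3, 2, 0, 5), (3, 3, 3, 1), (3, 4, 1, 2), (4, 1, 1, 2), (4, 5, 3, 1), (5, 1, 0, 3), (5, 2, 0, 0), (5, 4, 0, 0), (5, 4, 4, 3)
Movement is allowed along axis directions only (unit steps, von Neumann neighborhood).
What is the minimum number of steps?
7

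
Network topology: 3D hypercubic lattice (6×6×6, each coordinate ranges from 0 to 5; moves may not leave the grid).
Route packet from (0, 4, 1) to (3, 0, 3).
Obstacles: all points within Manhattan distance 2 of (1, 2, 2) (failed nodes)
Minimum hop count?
9
(one shortest path: (0, 4, 1) → (1, 4, 1) → (2, 4, 1) → (3, 4, 1) → (3, 3, 1) → (3, 2, 1) → (3, 1, 1) → (3, 0, 1) → (3, 0, 2) → (3, 0, 3))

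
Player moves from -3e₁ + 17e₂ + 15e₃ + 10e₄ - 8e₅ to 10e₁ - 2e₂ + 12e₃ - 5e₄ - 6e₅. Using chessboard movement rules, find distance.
19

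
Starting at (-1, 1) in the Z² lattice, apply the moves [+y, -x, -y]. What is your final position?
(-2, 1)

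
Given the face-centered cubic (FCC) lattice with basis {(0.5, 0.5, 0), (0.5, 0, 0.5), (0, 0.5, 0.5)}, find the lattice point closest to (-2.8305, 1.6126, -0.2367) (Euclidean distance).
(-3, 1.5, -0.5)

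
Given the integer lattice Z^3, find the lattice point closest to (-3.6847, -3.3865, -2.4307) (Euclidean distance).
(-4, -3, -2)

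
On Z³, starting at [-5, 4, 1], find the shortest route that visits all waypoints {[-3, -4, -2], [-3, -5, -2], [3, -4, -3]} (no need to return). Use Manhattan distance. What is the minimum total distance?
22
(one optimal route: (-5, 4, 1) → (-3, -4, -2) → (-3, -5, -2) → (3, -4, -3))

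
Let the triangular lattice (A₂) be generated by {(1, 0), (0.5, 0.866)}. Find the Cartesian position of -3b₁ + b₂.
(-2.5, 0.866)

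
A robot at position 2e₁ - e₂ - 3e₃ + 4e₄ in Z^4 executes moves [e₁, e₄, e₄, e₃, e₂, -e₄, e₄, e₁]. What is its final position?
(4, 0, -2, 6)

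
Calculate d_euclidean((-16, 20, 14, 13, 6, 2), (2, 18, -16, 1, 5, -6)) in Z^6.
37.9078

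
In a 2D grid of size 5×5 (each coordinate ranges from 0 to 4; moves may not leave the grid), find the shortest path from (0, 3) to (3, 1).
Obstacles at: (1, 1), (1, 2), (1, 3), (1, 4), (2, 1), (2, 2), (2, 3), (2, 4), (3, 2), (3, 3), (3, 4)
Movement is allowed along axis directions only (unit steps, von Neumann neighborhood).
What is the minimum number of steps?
7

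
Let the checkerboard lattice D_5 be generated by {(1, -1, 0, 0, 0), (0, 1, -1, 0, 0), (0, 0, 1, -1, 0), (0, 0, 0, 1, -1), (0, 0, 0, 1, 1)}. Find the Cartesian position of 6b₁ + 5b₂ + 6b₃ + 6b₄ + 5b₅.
(6, -1, 1, 5, -1)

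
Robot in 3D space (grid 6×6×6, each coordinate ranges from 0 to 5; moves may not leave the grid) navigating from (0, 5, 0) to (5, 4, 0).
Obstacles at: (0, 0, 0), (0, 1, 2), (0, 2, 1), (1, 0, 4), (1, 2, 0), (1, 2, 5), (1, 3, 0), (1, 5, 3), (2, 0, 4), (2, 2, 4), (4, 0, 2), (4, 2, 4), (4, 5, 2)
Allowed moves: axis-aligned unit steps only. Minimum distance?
6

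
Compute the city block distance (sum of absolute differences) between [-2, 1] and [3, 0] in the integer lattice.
6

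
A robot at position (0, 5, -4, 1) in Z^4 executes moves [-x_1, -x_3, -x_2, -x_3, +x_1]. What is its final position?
(0, 4, -6, 1)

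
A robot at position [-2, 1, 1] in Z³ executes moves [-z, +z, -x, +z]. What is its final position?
(-3, 1, 2)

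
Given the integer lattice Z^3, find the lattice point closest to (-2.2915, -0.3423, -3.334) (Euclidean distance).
(-2, 0, -3)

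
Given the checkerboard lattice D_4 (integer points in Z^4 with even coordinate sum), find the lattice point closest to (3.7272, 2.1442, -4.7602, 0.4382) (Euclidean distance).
(4, 2, -5, 1)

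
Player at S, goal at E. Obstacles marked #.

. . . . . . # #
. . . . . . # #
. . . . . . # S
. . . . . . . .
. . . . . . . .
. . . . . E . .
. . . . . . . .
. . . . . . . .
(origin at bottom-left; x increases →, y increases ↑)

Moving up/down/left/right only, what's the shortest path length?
5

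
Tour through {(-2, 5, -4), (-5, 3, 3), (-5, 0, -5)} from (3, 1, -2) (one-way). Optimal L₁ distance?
31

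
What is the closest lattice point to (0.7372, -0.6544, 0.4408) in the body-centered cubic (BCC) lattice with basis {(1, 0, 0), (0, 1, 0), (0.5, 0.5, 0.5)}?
(0.5, -0.5, 0.5)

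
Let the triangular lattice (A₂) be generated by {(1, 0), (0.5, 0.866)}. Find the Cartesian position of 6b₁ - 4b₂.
(4, -3.464)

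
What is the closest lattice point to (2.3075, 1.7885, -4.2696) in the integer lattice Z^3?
(2, 2, -4)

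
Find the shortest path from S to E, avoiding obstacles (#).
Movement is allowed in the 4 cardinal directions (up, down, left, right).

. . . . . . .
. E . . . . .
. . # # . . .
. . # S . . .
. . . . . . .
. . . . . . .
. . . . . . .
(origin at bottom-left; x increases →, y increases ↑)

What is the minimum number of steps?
6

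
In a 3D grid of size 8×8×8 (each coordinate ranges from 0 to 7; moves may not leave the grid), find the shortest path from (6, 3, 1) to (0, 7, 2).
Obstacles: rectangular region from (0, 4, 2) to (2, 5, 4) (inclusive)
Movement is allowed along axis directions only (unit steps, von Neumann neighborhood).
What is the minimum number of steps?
11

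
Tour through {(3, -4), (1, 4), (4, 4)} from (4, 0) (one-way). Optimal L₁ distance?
17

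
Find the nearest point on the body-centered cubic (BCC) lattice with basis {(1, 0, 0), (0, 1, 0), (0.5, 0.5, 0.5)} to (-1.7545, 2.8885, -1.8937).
(-2, 3, -2)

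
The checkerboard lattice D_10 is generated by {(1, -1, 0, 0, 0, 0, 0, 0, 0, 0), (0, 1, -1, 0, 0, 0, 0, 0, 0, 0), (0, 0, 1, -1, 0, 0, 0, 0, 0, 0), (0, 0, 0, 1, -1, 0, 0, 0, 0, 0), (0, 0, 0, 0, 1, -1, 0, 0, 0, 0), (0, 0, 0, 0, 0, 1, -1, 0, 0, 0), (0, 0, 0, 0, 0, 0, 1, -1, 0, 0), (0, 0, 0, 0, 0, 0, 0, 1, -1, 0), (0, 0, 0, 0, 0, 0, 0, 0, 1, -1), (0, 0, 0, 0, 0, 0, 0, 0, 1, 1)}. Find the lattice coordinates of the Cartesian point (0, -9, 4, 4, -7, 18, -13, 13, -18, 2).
-9b₂ - 5b₃ - b₄ - 8b₅ + 10b₆ - 3b₇ + 10b₈ - 5b₉ - 3b₁₀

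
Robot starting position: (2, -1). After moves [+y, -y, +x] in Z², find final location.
(3, -1)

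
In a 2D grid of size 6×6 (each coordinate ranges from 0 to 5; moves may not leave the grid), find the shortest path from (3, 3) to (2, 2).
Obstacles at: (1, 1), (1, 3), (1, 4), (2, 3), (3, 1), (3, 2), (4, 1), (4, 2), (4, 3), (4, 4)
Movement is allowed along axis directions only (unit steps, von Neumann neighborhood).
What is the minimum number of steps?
10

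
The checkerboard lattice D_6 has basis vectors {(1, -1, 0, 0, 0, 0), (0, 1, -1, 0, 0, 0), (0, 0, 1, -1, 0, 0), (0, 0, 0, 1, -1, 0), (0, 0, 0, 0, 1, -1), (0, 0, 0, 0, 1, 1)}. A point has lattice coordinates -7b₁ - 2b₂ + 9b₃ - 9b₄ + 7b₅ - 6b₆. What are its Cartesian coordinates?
(-7, 5, 11, -18, 10, -13)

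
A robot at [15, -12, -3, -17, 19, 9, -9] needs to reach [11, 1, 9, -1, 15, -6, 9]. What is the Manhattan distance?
82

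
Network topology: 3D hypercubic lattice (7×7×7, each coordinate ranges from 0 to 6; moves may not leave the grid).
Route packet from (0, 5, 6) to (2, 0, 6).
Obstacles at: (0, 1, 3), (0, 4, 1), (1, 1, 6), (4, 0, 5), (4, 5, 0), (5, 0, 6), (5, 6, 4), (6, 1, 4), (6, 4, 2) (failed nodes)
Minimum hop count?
7
(one shortest path: (0, 5, 6) → (1, 5, 6) → (2, 5, 6) → (2, 4, 6) → (2, 3, 6) → (2, 2, 6) → (2, 1, 6) → (2, 0, 6))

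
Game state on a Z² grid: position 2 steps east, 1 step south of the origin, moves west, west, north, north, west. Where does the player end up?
(-1, 1)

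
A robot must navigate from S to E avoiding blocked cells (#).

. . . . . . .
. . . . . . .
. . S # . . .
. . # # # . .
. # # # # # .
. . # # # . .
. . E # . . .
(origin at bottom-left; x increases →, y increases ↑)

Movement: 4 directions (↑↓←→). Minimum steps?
8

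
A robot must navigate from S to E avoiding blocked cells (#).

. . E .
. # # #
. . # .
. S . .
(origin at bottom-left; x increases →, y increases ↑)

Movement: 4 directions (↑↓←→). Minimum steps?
6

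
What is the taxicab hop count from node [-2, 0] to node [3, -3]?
8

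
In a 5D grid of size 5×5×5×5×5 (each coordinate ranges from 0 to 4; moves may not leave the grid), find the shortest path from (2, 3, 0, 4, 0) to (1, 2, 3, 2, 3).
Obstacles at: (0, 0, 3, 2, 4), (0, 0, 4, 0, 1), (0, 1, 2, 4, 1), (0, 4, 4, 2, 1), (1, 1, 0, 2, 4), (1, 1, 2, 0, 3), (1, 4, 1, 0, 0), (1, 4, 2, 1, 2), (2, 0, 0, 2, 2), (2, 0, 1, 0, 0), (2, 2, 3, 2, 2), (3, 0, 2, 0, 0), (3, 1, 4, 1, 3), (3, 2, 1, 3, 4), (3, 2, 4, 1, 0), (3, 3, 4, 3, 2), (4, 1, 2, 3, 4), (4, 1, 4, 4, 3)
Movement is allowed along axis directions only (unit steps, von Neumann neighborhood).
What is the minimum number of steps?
10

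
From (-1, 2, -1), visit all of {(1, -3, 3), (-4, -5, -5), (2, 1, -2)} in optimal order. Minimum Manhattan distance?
30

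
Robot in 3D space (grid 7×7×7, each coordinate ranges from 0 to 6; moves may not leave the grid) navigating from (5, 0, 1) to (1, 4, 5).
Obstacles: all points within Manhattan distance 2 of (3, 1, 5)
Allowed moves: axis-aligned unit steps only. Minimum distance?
12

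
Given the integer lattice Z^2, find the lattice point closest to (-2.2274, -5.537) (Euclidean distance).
(-2, -6)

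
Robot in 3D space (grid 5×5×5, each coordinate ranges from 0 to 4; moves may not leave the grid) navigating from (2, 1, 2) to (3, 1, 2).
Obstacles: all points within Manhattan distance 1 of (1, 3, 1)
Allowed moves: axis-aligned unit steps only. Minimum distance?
1
(one shortest path: (2, 1, 2) → (3, 1, 2))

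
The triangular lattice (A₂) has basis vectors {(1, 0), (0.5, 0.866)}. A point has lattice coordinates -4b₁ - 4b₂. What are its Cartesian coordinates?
(-6, -3.464)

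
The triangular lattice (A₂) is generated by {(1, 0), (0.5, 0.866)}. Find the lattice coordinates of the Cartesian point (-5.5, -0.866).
-5b₁ - b₂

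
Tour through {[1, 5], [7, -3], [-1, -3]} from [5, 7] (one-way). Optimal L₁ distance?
24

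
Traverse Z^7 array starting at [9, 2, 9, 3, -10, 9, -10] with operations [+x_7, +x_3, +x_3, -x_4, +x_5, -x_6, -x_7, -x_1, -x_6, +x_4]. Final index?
(8, 2, 11, 3, -9, 7, -10)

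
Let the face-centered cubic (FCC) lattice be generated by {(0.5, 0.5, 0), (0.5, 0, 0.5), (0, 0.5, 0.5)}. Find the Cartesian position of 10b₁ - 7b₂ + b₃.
(1.5, 5.5, -3)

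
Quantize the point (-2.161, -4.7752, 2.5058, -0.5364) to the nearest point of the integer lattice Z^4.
(-2, -5, 3, -1)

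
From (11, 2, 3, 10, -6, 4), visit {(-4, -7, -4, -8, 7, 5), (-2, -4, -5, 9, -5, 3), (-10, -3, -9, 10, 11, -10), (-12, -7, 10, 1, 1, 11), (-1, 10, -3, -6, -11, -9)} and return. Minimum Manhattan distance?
296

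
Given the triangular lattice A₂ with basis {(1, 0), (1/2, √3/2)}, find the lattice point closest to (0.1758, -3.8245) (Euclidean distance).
(0, -3.464)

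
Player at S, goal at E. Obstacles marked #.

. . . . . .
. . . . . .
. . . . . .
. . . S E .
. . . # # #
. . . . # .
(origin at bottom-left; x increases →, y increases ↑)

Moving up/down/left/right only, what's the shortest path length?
1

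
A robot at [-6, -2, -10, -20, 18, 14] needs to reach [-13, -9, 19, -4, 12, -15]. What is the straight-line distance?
45.5192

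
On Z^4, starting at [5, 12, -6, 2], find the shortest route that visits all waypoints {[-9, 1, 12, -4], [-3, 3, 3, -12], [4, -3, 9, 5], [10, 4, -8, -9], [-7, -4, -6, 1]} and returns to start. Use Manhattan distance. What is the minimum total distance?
168
(one optimal route: (5, 12, -6, 2) → (10, 4, -8, -9) → (-3, 3, 3, -12) → (-9, 1, 12, -4) → (4, -3, 9, 5) → (-7, -4, -6, 1) → (5, 12, -6, 2))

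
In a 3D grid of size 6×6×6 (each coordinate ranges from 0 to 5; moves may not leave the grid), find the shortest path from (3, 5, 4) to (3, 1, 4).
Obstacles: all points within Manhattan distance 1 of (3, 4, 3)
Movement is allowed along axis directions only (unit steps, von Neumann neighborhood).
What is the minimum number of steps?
6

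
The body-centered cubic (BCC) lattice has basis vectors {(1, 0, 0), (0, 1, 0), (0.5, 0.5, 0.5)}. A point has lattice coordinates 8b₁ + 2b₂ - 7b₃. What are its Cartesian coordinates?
(4.5, -1.5, -3.5)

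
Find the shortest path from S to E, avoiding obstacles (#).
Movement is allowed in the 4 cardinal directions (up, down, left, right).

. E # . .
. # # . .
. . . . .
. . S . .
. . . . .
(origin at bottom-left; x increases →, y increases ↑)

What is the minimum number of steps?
6
(one shortest path: (2, 1) → (1, 1) → (0, 1) → (0, 2) → (0, 3) → (0, 4) → (1, 4))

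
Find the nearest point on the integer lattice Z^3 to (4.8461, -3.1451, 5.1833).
(5, -3, 5)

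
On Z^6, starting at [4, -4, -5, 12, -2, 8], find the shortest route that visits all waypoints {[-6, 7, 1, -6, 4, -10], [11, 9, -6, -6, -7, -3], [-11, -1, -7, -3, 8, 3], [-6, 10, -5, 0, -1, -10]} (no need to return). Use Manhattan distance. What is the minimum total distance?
149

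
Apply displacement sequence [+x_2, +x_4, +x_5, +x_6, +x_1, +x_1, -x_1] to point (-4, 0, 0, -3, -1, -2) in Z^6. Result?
(-3, 1, 0, -2, 0, -1)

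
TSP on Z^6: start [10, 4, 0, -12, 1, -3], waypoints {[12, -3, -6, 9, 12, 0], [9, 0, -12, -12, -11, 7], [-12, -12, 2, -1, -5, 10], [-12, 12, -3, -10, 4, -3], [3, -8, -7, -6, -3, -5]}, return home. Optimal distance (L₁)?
300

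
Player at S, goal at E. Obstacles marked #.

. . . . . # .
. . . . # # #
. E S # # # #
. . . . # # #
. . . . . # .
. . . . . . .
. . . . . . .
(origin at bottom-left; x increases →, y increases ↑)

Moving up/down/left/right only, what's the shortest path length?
1
(one shortest path: (2, 4) → (1, 4))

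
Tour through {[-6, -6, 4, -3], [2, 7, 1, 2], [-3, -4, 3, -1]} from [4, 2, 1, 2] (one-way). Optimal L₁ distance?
36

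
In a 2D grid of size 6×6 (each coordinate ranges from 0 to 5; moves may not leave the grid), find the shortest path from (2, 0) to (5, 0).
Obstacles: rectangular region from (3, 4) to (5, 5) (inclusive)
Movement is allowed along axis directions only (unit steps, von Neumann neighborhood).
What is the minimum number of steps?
3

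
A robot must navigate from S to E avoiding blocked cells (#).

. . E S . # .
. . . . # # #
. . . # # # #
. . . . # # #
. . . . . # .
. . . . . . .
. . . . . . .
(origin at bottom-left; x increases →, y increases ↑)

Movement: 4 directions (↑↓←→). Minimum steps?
1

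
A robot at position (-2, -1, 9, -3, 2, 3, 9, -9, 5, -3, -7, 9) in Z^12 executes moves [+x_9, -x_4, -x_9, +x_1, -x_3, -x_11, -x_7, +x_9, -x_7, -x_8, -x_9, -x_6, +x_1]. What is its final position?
(0, -1, 8, -4, 2, 2, 7, -10, 5, -3, -8, 9)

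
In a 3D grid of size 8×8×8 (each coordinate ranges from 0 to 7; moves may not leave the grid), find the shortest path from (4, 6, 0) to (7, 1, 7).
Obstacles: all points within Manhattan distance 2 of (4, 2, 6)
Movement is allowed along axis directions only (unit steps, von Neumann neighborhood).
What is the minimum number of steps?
15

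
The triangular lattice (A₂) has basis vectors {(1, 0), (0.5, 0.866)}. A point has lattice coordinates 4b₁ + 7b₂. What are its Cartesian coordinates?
(7.5, 6.062)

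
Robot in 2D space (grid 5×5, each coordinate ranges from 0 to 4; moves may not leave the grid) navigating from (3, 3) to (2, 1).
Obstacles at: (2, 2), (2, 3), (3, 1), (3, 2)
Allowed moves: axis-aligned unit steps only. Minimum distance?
7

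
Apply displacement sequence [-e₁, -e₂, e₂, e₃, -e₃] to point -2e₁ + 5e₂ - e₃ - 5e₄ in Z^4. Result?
(-3, 5, -1, -5)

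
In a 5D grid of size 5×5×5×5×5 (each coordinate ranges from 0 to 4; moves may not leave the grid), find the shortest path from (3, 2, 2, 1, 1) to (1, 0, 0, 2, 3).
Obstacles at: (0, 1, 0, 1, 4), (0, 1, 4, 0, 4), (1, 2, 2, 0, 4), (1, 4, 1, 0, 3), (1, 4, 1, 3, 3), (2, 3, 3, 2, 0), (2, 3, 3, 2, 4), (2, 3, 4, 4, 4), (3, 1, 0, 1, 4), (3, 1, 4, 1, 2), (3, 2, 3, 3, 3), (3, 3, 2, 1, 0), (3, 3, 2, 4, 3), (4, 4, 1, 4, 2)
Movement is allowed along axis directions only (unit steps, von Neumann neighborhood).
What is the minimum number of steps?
9
(one shortest path: (3, 2, 2, 1, 1) → (2, 2, 2, 1, 1) → (1, 2, 2, 1, 1) → (1, 1, 2, 1, 1) → (1, 0, 2, 1, 1) → (1, 0, 1, 1, 1) → (1, 0, 0, 1, 1) → (1, 0, 0, 2, 1) → (1, 0, 0, 2, 2) → (1, 0, 0, 2, 3))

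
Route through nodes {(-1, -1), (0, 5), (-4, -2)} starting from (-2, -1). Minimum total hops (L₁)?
14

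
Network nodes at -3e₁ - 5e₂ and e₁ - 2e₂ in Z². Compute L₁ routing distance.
7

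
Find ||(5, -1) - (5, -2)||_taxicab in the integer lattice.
1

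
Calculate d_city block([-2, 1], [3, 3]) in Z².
7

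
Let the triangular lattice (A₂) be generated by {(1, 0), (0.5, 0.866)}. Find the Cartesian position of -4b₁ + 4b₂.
(-2, 3.464)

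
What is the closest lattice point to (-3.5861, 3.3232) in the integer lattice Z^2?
(-4, 3)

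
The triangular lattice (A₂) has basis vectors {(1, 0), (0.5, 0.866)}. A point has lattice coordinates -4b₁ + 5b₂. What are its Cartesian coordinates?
(-1.5, 4.33)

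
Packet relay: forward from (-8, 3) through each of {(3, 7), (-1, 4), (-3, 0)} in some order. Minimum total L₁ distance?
21
(one optimal route: (-8, 3) → (-3, 0) → (-1, 4) → (3, 7))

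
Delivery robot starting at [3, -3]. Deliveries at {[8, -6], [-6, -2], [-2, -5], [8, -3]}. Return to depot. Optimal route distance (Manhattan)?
36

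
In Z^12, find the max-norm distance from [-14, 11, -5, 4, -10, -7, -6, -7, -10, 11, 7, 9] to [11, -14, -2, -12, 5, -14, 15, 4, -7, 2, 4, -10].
25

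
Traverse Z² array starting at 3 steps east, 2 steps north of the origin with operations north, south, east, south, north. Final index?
(4, 2)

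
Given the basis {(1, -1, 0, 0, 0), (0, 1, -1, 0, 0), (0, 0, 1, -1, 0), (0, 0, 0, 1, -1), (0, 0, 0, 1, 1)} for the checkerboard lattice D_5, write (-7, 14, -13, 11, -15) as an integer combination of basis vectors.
-7b₁ + 7b₂ - 6b₃ + 10b₄ - 5b₅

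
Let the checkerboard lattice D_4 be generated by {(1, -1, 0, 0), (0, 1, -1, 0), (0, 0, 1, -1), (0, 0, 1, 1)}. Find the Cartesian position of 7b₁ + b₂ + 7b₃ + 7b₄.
(7, -6, 13, 0)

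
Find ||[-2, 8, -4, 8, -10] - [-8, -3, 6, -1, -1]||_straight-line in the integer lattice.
20.4695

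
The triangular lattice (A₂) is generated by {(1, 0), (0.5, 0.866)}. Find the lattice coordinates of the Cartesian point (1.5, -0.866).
2b₁ - b₂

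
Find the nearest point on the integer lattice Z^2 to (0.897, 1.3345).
(1, 1)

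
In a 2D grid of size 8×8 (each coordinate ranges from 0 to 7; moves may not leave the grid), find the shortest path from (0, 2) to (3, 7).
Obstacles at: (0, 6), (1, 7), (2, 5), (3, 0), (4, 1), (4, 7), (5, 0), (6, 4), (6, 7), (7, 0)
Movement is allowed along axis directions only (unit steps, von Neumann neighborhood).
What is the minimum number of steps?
8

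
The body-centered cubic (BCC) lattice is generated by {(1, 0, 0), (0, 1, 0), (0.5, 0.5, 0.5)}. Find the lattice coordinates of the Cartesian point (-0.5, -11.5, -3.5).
3b₁ - 8b₂ - 7b₃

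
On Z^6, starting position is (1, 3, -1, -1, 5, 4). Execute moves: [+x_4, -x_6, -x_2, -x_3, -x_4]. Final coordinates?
(1, 2, -2, -1, 5, 3)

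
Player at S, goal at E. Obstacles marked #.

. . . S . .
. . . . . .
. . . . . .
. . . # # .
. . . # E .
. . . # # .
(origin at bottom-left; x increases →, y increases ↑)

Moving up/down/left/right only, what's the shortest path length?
7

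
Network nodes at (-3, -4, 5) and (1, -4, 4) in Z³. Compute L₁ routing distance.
5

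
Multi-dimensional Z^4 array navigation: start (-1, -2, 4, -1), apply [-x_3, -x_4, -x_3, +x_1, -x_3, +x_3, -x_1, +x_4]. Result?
(-1, -2, 2, -1)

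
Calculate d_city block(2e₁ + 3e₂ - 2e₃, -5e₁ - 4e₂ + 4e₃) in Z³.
20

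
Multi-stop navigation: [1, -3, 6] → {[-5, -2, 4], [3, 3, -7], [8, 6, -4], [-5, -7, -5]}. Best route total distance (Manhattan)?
54
(one optimal route: (1, -3, 6) → (-5, -2, 4) → (-5, -7, -5) → (3, 3, -7) → (8, 6, -4))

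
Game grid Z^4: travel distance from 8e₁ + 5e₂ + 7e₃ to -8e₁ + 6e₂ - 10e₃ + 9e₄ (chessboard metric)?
17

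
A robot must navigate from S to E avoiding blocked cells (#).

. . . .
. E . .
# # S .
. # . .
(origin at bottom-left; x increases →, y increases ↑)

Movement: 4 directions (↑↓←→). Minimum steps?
2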